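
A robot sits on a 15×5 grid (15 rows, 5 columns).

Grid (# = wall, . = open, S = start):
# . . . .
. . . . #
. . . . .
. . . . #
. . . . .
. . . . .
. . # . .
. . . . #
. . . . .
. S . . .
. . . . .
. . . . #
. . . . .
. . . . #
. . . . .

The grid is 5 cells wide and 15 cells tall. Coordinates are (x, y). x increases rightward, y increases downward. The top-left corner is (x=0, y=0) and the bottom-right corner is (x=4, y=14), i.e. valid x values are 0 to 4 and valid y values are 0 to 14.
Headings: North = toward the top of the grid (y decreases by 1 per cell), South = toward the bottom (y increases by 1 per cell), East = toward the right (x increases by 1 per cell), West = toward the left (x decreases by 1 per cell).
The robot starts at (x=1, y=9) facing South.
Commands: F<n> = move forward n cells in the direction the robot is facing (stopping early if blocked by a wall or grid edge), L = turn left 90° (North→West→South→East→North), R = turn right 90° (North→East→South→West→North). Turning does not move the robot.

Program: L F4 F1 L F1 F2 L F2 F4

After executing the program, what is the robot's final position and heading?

Start: (x=1, y=9), facing South
  L: turn left, now facing East
  F4: move forward 3/4 (blocked), now at (x=4, y=9)
  F1: move forward 0/1 (blocked), now at (x=4, y=9)
  L: turn left, now facing North
  F1: move forward 1, now at (x=4, y=8)
  F2: move forward 0/2 (blocked), now at (x=4, y=8)
  L: turn left, now facing West
  F2: move forward 2, now at (x=2, y=8)
  F4: move forward 2/4 (blocked), now at (x=0, y=8)
Final: (x=0, y=8), facing West

Answer: Final position: (x=0, y=8), facing West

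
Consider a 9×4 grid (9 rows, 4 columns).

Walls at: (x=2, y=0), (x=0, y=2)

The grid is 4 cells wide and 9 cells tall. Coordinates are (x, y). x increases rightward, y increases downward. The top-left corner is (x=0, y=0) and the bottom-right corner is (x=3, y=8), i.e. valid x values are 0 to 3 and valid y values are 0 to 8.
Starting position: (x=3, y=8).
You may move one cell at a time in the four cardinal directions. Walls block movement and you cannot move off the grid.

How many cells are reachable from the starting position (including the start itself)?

Answer: Reachable cells: 34

Derivation:
BFS flood-fill from (x=3, y=8):
  Distance 0: (x=3, y=8)
  Distance 1: (x=3, y=7), (x=2, y=8)
  Distance 2: (x=3, y=6), (x=2, y=7), (x=1, y=8)
  Distance 3: (x=3, y=5), (x=2, y=6), (x=1, y=7), (x=0, y=8)
  Distance 4: (x=3, y=4), (x=2, y=5), (x=1, y=6), (x=0, y=7)
  Distance 5: (x=3, y=3), (x=2, y=4), (x=1, y=5), (x=0, y=6)
  Distance 6: (x=3, y=2), (x=2, y=3), (x=1, y=4), (x=0, y=5)
  Distance 7: (x=3, y=1), (x=2, y=2), (x=1, y=3), (x=0, y=4)
  Distance 8: (x=3, y=0), (x=2, y=1), (x=1, y=2), (x=0, y=3)
  Distance 9: (x=1, y=1)
  Distance 10: (x=1, y=0), (x=0, y=1)
  Distance 11: (x=0, y=0)
Total reachable: 34 (grid has 34 open cells total)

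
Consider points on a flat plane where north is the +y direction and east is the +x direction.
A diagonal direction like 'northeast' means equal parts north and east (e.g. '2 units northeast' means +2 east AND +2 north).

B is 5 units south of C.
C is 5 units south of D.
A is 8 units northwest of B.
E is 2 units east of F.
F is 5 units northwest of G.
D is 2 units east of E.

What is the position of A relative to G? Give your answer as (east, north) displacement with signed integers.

Place G at the origin (east=0, north=0).
  F is 5 units northwest of G: delta (east=-5, north=+5); F at (east=-5, north=5).
  E is 2 units east of F: delta (east=+2, north=+0); E at (east=-3, north=5).
  D is 2 units east of E: delta (east=+2, north=+0); D at (east=-1, north=5).
  C is 5 units south of D: delta (east=+0, north=-5); C at (east=-1, north=0).
  B is 5 units south of C: delta (east=+0, north=-5); B at (east=-1, north=-5).
  A is 8 units northwest of B: delta (east=-8, north=+8); A at (east=-9, north=3).
Therefore A relative to G: (east=-9, north=3).

Answer: A is at (east=-9, north=3) relative to G.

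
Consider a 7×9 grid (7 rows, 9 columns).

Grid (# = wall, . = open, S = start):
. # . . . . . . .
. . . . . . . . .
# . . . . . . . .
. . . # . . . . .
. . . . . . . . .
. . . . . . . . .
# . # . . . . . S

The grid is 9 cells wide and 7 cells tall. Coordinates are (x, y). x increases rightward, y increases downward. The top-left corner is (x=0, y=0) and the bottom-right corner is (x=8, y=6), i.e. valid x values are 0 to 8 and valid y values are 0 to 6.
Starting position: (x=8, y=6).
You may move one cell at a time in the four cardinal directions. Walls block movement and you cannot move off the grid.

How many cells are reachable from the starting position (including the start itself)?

BFS flood-fill from (x=8, y=6):
  Distance 0: (x=8, y=6)
  Distance 1: (x=8, y=5), (x=7, y=6)
  Distance 2: (x=8, y=4), (x=7, y=5), (x=6, y=6)
  Distance 3: (x=8, y=3), (x=7, y=4), (x=6, y=5), (x=5, y=6)
  Distance 4: (x=8, y=2), (x=7, y=3), (x=6, y=4), (x=5, y=5), (x=4, y=6)
  Distance 5: (x=8, y=1), (x=7, y=2), (x=6, y=3), (x=5, y=4), (x=4, y=5), (x=3, y=6)
  Distance 6: (x=8, y=0), (x=7, y=1), (x=6, y=2), (x=5, y=3), (x=4, y=4), (x=3, y=5)
  Distance 7: (x=7, y=0), (x=6, y=1), (x=5, y=2), (x=4, y=3), (x=3, y=4), (x=2, y=5)
  Distance 8: (x=6, y=0), (x=5, y=1), (x=4, y=2), (x=2, y=4), (x=1, y=5)
  Distance 9: (x=5, y=0), (x=4, y=1), (x=3, y=2), (x=2, y=3), (x=1, y=4), (x=0, y=5), (x=1, y=6)
  Distance 10: (x=4, y=0), (x=3, y=1), (x=2, y=2), (x=1, y=3), (x=0, y=4)
  Distance 11: (x=3, y=0), (x=2, y=1), (x=1, y=2), (x=0, y=3)
  Distance 12: (x=2, y=0), (x=1, y=1)
  Distance 13: (x=0, y=1)
  Distance 14: (x=0, y=0)
Total reachable: 58 (grid has 58 open cells total)

Answer: Reachable cells: 58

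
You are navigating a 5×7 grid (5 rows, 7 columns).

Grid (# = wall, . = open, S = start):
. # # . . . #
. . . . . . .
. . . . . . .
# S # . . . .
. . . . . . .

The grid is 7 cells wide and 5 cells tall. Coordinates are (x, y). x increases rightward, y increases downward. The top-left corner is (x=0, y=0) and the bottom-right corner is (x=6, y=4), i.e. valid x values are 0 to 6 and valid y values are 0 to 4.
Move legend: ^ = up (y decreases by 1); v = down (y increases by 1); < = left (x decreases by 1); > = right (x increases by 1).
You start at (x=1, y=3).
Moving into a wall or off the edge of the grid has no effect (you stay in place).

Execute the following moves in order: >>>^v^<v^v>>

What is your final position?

Start: (x=1, y=3)
  [×3]> (right): blocked, stay at (x=1, y=3)
  ^ (up): (x=1, y=3) -> (x=1, y=2)
  v (down): (x=1, y=2) -> (x=1, y=3)
  ^ (up): (x=1, y=3) -> (x=1, y=2)
  < (left): (x=1, y=2) -> (x=0, y=2)
  v (down): blocked, stay at (x=0, y=2)
  ^ (up): (x=0, y=2) -> (x=0, y=1)
  v (down): (x=0, y=1) -> (x=0, y=2)
  > (right): (x=0, y=2) -> (x=1, y=2)
  > (right): (x=1, y=2) -> (x=2, y=2)
Final: (x=2, y=2)

Answer: Final position: (x=2, y=2)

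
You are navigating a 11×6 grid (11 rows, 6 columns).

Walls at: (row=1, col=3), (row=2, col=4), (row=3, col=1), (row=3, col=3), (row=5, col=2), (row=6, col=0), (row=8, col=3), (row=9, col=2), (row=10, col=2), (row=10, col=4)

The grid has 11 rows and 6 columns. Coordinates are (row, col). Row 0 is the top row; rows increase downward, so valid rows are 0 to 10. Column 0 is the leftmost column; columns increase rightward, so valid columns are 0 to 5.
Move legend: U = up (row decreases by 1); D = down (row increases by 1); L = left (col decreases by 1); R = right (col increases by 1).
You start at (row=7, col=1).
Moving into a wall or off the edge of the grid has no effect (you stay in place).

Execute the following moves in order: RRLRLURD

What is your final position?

Answer: Final position: (row=7, col=3)

Derivation:
Start: (row=7, col=1)
  R (right): (row=7, col=1) -> (row=7, col=2)
  R (right): (row=7, col=2) -> (row=7, col=3)
  L (left): (row=7, col=3) -> (row=7, col=2)
  R (right): (row=7, col=2) -> (row=7, col=3)
  L (left): (row=7, col=3) -> (row=7, col=2)
  U (up): (row=7, col=2) -> (row=6, col=2)
  R (right): (row=6, col=2) -> (row=6, col=3)
  D (down): (row=6, col=3) -> (row=7, col=3)
Final: (row=7, col=3)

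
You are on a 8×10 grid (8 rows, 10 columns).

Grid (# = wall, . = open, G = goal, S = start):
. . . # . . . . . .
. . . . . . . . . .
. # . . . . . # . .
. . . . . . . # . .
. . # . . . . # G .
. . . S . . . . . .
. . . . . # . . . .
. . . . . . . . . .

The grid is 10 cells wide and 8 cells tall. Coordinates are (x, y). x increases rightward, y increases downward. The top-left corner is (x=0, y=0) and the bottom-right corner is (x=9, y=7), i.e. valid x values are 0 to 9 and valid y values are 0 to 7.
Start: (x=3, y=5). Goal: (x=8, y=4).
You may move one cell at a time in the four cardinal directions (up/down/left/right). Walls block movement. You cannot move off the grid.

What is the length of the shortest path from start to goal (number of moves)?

BFS from (x=3, y=5) until reaching (x=8, y=4):
  Distance 0: (x=3, y=5)
  Distance 1: (x=3, y=4), (x=2, y=5), (x=4, y=5), (x=3, y=6)
  Distance 2: (x=3, y=3), (x=4, y=4), (x=1, y=5), (x=5, y=5), (x=2, y=6), (x=4, y=6), (x=3, y=7)
  Distance 3: (x=3, y=2), (x=2, y=3), (x=4, y=3), (x=1, y=4), (x=5, y=4), (x=0, y=5), (x=6, y=5), (x=1, y=6), (x=2, y=7), (x=4, y=7)
  Distance 4: (x=3, y=1), (x=2, y=2), (x=4, y=2), (x=1, y=3), (x=5, y=3), (x=0, y=4), (x=6, y=4), (x=7, y=5), (x=0, y=6), (x=6, y=6), (x=1, y=7), (x=5, y=7)
  Distance 5: (x=2, y=1), (x=4, y=1), (x=5, y=2), (x=0, y=3), (x=6, y=3), (x=8, y=5), (x=7, y=6), (x=0, y=7), (x=6, y=7)
  Distance 6: (x=2, y=0), (x=4, y=0), (x=1, y=1), (x=5, y=1), (x=0, y=2), (x=6, y=2), (x=8, y=4), (x=9, y=5), (x=8, y=6), (x=7, y=7)  <- goal reached here
One shortest path (6 moves): (x=3, y=5) -> (x=4, y=5) -> (x=5, y=5) -> (x=6, y=5) -> (x=7, y=5) -> (x=8, y=5) -> (x=8, y=4)

Answer: Shortest path length: 6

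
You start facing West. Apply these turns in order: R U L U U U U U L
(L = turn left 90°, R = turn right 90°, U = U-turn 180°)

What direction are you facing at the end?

Start: West
  R (right (90° clockwise)) -> North
  U (U-turn (180°)) -> South
  L (left (90° counter-clockwise)) -> East
  U (U-turn (180°)) -> West
  U (U-turn (180°)) -> East
  U (U-turn (180°)) -> West
  U (U-turn (180°)) -> East
  U (U-turn (180°)) -> West
  L (left (90° counter-clockwise)) -> South
Final: South

Answer: Final heading: South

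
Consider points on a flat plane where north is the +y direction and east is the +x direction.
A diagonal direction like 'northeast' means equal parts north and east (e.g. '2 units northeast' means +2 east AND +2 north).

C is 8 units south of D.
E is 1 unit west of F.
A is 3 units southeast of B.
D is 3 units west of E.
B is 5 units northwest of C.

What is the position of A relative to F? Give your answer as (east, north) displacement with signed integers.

Place F at the origin (east=0, north=0).
  E is 1 unit west of F: delta (east=-1, north=+0); E at (east=-1, north=0).
  D is 3 units west of E: delta (east=-3, north=+0); D at (east=-4, north=0).
  C is 8 units south of D: delta (east=+0, north=-8); C at (east=-4, north=-8).
  B is 5 units northwest of C: delta (east=-5, north=+5); B at (east=-9, north=-3).
  A is 3 units southeast of B: delta (east=+3, north=-3); A at (east=-6, north=-6).
Therefore A relative to F: (east=-6, north=-6).

Answer: A is at (east=-6, north=-6) relative to F.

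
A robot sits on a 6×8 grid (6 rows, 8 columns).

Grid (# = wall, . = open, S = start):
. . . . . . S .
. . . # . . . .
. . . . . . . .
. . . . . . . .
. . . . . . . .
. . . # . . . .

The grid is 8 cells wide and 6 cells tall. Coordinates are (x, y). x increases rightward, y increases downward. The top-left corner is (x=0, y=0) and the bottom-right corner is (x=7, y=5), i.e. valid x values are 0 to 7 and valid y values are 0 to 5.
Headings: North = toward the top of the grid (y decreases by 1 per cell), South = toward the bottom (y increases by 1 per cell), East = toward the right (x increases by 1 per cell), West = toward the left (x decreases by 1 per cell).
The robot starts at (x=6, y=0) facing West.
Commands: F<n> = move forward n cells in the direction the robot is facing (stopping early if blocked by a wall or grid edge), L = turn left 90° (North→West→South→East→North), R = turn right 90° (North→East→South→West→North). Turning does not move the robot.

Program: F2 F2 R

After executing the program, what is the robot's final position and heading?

Answer: Final position: (x=2, y=0), facing North

Derivation:
Start: (x=6, y=0), facing West
  F2: move forward 2, now at (x=4, y=0)
  F2: move forward 2, now at (x=2, y=0)
  R: turn right, now facing North
Final: (x=2, y=0), facing North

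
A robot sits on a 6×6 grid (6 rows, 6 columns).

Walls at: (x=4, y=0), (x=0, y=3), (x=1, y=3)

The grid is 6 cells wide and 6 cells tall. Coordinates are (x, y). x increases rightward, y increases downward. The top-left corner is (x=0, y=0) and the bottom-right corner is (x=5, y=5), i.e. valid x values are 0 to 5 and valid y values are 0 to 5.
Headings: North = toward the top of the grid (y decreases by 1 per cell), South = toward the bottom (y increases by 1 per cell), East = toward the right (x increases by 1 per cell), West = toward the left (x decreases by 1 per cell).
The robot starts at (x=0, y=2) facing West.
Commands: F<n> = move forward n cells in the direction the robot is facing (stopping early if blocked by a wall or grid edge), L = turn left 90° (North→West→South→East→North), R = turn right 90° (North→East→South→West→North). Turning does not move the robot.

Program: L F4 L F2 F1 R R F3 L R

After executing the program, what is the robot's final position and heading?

Start: (x=0, y=2), facing West
  L: turn left, now facing South
  F4: move forward 0/4 (blocked), now at (x=0, y=2)
  L: turn left, now facing East
  F2: move forward 2, now at (x=2, y=2)
  F1: move forward 1, now at (x=3, y=2)
  R: turn right, now facing South
  R: turn right, now facing West
  F3: move forward 3, now at (x=0, y=2)
  L: turn left, now facing South
  R: turn right, now facing West
Final: (x=0, y=2), facing West

Answer: Final position: (x=0, y=2), facing West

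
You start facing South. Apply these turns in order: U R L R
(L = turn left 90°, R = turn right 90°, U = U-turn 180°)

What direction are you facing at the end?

Answer: Final heading: East

Derivation:
Start: South
  U (U-turn (180°)) -> North
  R (right (90° clockwise)) -> East
  L (left (90° counter-clockwise)) -> North
  R (right (90° clockwise)) -> East
Final: East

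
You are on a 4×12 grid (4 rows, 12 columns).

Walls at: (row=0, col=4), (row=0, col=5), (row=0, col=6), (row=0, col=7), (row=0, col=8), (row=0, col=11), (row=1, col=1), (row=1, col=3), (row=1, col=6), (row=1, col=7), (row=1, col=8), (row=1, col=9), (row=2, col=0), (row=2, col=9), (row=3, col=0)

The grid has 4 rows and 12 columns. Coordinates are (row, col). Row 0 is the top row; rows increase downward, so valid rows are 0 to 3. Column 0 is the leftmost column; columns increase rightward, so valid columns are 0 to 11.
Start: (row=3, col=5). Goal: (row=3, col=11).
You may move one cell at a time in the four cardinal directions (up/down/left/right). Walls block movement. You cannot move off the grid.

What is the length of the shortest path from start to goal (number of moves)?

Answer: Shortest path length: 6

Derivation:
BFS from (row=3, col=5) until reaching (row=3, col=11):
  Distance 0: (row=3, col=5)
  Distance 1: (row=2, col=5), (row=3, col=4), (row=3, col=6)
  Distance 2: (row=1, col=5), (row=2, col=4), (row=2, col=6), (row=3, col=3), (row=3, col=7)
  Distance 3: (row=1, col=4), (row=2, col=3), (row=2, col=7), (row=3, col=2), (row=3, col=8)
  Distance 4: (row=2, col=2), (row=2, col=8), (row=3, col=1), (row=3, col=9)
  Distance 5: (row=1, col=2), (row=2, col=1), (row=3, col=10)
  Distance 6: (row=0, col=2), (row=2, col=10), (row=3, col=11)  <- goal reached here
One shortest path (6 moves): (row=3, col=5) -> (row=3, col=6) -> (row=3, col=7) -> (row=3, col=8) -> (row=3, col=9) -> (row=3, col=10) -> (row=3, col=11)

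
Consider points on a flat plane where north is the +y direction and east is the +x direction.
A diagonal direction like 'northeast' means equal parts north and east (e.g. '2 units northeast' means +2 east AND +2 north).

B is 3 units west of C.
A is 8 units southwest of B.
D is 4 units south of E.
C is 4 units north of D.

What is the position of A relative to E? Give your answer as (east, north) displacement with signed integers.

Answer: A is at (east=-11, north=-8) relative to E.

Derivation:
Place E at the origin (east=0, north=0).
  D is 4 units south of E: delta (east=+0, north=-4); D at (east=0, north=-4).
  C is 4 units north of D: delta (east=+0, north=+4); C at (east=0, north=0).
  B is 3 units west of C: delta (east=-3, north=+0); B at (east=-3, north=0).
  A is 8 units southwest of B: delta (east=-8, north=-8); A at (east=-11, north=-8).
Therefore A relative to E: (east=-11, north=-8).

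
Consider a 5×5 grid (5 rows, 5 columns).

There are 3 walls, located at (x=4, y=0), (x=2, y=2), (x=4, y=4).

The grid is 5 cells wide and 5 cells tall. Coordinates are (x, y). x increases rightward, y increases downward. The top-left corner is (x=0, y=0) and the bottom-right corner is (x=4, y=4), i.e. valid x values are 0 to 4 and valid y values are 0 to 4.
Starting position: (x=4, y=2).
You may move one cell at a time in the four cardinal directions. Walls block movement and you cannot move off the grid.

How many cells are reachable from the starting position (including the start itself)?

BFS flood-fill from (x=4, y=2):
  Distance 0: (x=4, y=2)
  Distance 1: (x=4, y=1), (x=3, y=2), (x=4, y=3)
  Distance 2: (x=3, y=1), (x=3, y=3)
  Distance 3: (x=3, y=0), (x=2, y=1), (x=2, y=3), (x=3, y=4)
  Distance 4: (x=2, y=0), (x=1, y=1), (x=1, y=3), (x=2, y=4)
  Distance 5: (x=1, y=0), (x=0, y=1), (x=1, y=2), (x=0, y=3), (x=1, y=4)
  Distance 6: (x=0, y=0), (x=0, y=2), (x=0, y=4)
Total reachable: 22 (grid has 22 open cells total)

Answer: Reachable cells: 22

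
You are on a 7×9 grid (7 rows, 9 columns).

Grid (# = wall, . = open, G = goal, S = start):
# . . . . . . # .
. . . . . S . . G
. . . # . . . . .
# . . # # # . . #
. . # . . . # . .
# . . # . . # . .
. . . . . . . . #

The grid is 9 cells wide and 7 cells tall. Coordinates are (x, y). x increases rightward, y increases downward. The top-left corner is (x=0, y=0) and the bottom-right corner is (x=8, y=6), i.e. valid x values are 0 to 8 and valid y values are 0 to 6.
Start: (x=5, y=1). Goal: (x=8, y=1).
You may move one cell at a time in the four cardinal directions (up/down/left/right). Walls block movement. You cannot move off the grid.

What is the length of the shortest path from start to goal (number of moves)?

BFS from (x=5, y=1) until reaching (x=8, y=1):
  Distance 0: (x=5, y=1)
  Distance 1: (x=5, y=0), (x=4, y=1), (x=6, y=1), (x=5, y=2)
  Distance 2: (x=4, y=0), (x=6, y=0), (x=3, y=1), (x=7, y=1), (x=4, y=2), (x=6, y=2)
  Distance 3: (x=3, y=0), (x=2, y=1), (x=8, y=1), (x=7, y=2), (x=6, y=3)  <- goal reached here
One shortest path (3 moves): (x=5, y=1) -> (x=6, y=1) -> (x=7, y=1) -> (x=8, y=1)

Answer: Shortest path length: 3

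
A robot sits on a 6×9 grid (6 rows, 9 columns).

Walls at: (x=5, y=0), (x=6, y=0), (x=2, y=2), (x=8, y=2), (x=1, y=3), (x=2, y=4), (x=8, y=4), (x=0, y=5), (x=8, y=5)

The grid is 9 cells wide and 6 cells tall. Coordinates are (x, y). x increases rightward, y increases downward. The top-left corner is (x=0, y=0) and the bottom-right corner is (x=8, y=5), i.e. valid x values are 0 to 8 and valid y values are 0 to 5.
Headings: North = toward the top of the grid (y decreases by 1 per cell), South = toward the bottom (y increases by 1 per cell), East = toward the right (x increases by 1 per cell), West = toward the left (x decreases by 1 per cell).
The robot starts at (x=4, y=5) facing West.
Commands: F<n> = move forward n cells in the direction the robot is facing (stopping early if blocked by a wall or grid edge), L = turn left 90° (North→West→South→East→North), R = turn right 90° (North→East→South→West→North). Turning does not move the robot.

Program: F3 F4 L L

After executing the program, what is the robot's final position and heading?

Answer: Final position: (x=1, y=5), facing East

Derivation:
Start: (x=4, y=5), facing West
  F3: move forward 3, now at (x=1, y=5)
  F4: move forward 0/4 (blocked), now at (x=1, y=5)
  L: turn left, now facing South
  L: turn left, now facing East
Final: (x=1, y=5), facing East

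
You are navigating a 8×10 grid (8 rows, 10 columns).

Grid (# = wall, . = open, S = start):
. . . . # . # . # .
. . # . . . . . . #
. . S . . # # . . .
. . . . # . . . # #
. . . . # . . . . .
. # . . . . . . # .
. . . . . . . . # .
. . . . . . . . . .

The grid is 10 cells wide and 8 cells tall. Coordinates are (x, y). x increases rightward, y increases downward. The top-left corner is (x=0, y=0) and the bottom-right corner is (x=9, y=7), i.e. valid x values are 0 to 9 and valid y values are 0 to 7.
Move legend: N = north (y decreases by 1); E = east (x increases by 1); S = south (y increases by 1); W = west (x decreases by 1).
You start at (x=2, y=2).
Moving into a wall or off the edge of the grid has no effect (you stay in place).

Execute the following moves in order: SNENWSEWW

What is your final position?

Start: (x=2, y=2)
  S (south): (x=2, y=2) -> (x=2, y=3)
  N (north): (x=2, y=3) -> (x=2, y=2)
  E (east): (x=2, y=2) -> (x=3, y=2)
  N (north): (x=3, y=2) -> (x=3, y=1)
  W (west): blocked, stay at (x=3, y=1)
  S (south): (x=3, y=1) -> (x=3, y=2)
  E (east): (x=3, y=2) -> (x=4, y=2)
  W (west): (x=4, y=2) -> (x=3, y=2)
  W (west): (x=3, y=2) -> (x=2, y=2)
Final: (x=2, y=2)

Answer: Final position: (x=2, y=2)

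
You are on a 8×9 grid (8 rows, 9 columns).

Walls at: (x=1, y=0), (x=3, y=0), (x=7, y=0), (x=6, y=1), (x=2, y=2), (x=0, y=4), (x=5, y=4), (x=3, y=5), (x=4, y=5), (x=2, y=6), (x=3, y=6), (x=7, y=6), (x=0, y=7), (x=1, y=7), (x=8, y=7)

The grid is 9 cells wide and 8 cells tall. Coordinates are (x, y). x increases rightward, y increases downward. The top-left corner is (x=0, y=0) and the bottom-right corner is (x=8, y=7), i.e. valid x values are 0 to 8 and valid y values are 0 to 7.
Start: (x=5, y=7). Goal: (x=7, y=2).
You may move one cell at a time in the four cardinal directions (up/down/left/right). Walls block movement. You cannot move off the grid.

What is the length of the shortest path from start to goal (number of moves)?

Answer: Shortest path length: 7

Derivation:
BFS from (x=5, y=7) until reaching (x=7, y=2):
  Distance 0: (x=5, y=7)
  Distance 1: (x=5, y=6), (x=4, y=7), (x=6, y=7)
  Distance 2: (x=5, y=5), (x=4, y=6), (x=6, y=6), (x=3, y=7), (x=7, y=7)
  Distance 3: (x=6, y=5), (x=2, y=7)
  Distance 4: (x=6, y=4), (x=7, y=5)
  Distance 5: (x=6, y=3), (x=7, y=4), (x=8, y=5)
  Distance 6: (x=6, y=2), (x=5, y=3), (x=7, y=3), (x=8, y=4), (x=8, y=6)
  Distance 7: (x=5, y=2), (x=7, y=2), (x=4, y=3), (x=8, y=3)  <- goal reached here
One shortest path (7 moves): (x=5, y=7) -> (x=6, y=7) -> (x=6, y=6) -> (x=6, y=5) -> (x=7, y=5) -> (x=7, y=4) -> (x=7, y=3) -> (x=7, y=2)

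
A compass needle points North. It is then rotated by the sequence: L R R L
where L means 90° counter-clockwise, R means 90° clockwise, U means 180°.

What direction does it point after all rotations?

Start: North
  L (left (90° counter-clockwise)) -> West
  R (right (90° clockwise)) -> North
  R (right (90° clockwise)) -> East
  L (left (90° counter-clockwise)) -> North
Final: North

Answer: Final heading: North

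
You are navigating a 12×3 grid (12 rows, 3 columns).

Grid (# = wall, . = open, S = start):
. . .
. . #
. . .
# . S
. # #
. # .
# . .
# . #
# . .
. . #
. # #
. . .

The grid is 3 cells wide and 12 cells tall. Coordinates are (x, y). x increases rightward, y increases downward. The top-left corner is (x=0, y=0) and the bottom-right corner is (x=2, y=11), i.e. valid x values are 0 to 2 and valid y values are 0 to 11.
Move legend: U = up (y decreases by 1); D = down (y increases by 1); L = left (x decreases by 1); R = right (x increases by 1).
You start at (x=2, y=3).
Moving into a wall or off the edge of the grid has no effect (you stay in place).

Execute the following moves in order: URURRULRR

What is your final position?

Answer: Final position: (x=2, y=2)

Derivation:
Start: (x=2, y=3)
  U (up): (x=2, y=3) -> (x=2, y=2)
  R (right): blocked, stay at (x=2, y=2)
  U (up): blocked, stay at (x=2, y=2)
  R (right): blocked, stay at (x=2, y=2)
  R (right): blocked, stay at (x=2, y=2)
  U (up): blocked, stay at (x=2, y=2)
  L (left): (x=2, y=2) -> (x=1, y=2)
  R (right): (x=1, y=2) -> (x=2, y=2)
  R (right): blocked, stay at (x=2, y=2)
Final: (x=2, y=2)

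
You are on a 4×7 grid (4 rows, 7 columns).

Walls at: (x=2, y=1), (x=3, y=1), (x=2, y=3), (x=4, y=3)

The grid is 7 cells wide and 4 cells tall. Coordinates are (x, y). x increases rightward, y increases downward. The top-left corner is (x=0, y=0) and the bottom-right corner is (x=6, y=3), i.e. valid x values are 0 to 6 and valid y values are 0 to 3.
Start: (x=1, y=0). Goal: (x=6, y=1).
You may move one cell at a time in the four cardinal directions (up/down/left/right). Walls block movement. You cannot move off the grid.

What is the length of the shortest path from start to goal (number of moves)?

BFS from (x=1, y=0) until reaching (x=6, y=1):
  Distance 0: (x=1, y=0)
  Distance 1: (x=0, y=0), (x=2, y=0), (x=1, y=1)
  Distance 2: (x=3, y=0), (x=0, y=1), (x=1, y=2)
  Distance 3: (x=4, y=0), (x=0, y=2), (x=2, y=2), (x=1, y=3)
  Distance 4: (x=5, y=0), (x=4, y=1), (x=3, y=2), (x=0, y=3)
  Distance 5: (x=6, y=0), (x=5, y=1), (x=4, y=2), (x=3, y=3)
  Distance 6: (x=6, y=1), (x=5, y=2)  <- goal reached here
One shortest path (6 moves): (x=1, y=0) -> (x=2, y=0) -> (x=3, y=0) -> (x=4, y=0) -> (x=5, y=0) -> (x=6, y=0) -> (x=6, y=1)

Answer: Shortest path length: 6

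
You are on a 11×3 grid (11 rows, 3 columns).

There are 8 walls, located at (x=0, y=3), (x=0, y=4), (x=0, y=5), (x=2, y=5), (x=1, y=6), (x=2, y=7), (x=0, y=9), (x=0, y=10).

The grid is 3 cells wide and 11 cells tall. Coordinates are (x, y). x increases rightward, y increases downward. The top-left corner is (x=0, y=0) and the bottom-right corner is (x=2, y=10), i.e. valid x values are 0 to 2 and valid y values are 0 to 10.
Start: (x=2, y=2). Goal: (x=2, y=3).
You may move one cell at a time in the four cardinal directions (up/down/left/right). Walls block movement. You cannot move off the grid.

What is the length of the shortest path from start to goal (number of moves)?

BFS from (x=2, y=2) until reaching (x=2, y=3):
  Distance 0: (x=2, y=2)
  Distance 1: (x=2, y=1), (x=1, y=2), (x=2, y=3)  <- goal reached here
One shortest path (1 moves): (x=2, y=2) -> (x=2, y=3)

Answer: Shortest path length: 1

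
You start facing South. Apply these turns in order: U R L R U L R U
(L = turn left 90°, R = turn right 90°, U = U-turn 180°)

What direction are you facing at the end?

Start: South
  U (U-turn (180°)) -> North
  R (right (90° clockwise)) -> East
  L (left (90° counter-clockwise)) -> North
  R (right (90° clockwise)) -> East
  U (U-turn (180°)) -> West
  L (left (90° counter-clockwise)) -> South
  R (right (90° clockwise)) -> West
  U (U-turn (180°)) -> East
Final: East

Answer: Final heading: East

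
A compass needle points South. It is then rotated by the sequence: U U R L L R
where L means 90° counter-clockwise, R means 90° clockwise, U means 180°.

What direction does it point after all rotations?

Start: South
  U (U-turn (180°)) -> North
  U (U-turn (180°)) -> South
  R (right (90° clockwise)) -> West
  L (left (90° counter-clockwise)) -> South
  L (left (90° counter-clockwise)) -> East
  R (right (90° clockwise)) -> South
Final: South

Answer: Final heading: South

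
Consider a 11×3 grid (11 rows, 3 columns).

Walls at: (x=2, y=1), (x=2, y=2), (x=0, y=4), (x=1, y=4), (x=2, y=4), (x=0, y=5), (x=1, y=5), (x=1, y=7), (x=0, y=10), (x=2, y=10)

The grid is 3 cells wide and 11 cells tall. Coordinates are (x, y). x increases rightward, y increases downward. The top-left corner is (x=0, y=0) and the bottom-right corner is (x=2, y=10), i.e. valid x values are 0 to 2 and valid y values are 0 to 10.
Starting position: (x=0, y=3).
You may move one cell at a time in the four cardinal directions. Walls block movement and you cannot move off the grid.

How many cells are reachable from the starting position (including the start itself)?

BFS flood-fill from (x=0, y=3):
  Distance 0: (x=0, y=3)
  Distance 1: (x=0, y=2), (x=1, y=3)
  Distance 2: (x=0, y=1), (x=1, y=2), (x=2, y=3)
  Distance 3: (x=0, y=0), (x=1, y=1)
  Distance 4: (x=1, y=0)
  Distance 5: (x=2, y=0)
Total reachable: 10 (grid has 23 open cells total)

Answer: Reachable cells: 10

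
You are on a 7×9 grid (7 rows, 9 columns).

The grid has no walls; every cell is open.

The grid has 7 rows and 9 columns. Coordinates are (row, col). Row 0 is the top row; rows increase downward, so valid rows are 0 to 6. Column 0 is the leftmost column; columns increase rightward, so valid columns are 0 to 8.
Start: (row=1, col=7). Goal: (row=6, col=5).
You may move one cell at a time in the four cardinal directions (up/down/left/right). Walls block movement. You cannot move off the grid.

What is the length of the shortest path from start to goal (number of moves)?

BFS from (row=1, col=7) until reaching (row=6, col=5):
  Distance 0: (row=1, col=7)
  Distance 1: (row=0, col=7), (row=1, col=6), (row=1, col=8), (row=2, col=7)
  Distance 2: (row=0, col=6), (row=0, col=8), (row=1, col=5), (row=2, col=6), (row=2, col=8), (row=3, col=7)
  Distance 3: (row=0, col=5), (row=1, col=4), (row=2, col=5), (row=3, col=6), (row=3, col=8), (row=4, col=7)
  Distance 4: (row=0, col=4), (row=1, col=3), (row=2, col=4), (row=3, col=5), (row=4, col=6), (row=4, col=8), (row=5, col=7)
  Distance 5: (row=0, col=3), (row=1, col=2), (row=2, col=3), (row=3, col=4), (row=4, col=5), (row=5, col=6), (row=5, col=8), (row=6, col=7)
  Distance 6: (row=0, col=2), (row=1, col=1), (row=2, col=2), (row=3, col=3), (row=4, col=4), (row=5, col=5), (row=6, col=6), (row=6, col=8)
  Distance 7: (row=0, col=1), (row=1, col=0), (row=2, col=1), (row=3, col=2), (row=4, col=3), (row=5, col=4), (row=6, col=5)  <- goal reached here
One shortest path (7 moves): (row=1, col=7) -> (row=1, col=6) -> (row=1, col=5) -> (row=2, col=5) -> (row=3, col=5) -> (row=4, col=5) -> (row=5, col=5) -> (row=6, col=5)

Answer: Shortest path length: 7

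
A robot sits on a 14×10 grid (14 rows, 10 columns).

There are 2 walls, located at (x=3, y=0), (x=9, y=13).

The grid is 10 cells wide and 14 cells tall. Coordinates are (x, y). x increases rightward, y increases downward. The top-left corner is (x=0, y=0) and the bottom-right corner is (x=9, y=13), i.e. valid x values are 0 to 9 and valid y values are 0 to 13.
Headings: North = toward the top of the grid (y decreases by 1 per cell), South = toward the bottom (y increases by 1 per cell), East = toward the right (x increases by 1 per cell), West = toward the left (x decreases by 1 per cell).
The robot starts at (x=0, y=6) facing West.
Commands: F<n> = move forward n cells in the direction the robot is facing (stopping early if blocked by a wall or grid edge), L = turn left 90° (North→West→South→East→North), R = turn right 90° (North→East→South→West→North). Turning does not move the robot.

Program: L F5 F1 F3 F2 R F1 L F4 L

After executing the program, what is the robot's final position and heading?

Answer: Final position: (x=0, y=13), facing East

Derivation:
Start: (x=0, y=6), facing West
  L: turn left, now facing South
  F5: move forward 5, now at (x=0, y=11)
  F1: move forward 1, now at (x=0, y=12)
  F3: move forward 1/3 (blocked), now at (x=0, y=13)
  F2: move forward 0/2 (blocked), now at (x=0, y=13)
  R: turn right, now facing West
  F1: move forward 0/1 (blocked), now at (x=0, y=13)
  L: turn left, now facing South
  F4: move forward 0/4 (blocked), now at (x=0, y=13)
  L: turn left, now facing East
Final: (x=0, y=13), facing East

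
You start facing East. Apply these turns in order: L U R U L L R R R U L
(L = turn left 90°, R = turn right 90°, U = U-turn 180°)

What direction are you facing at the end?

Answer: Final heading: West

Derivation:
Start: East
  L (left (90° counter-clockwise)) -> North
  U (U-turn (180°)) -> South
  R (right (90° clockwise)) -> West
  U (U-turn (180°)) -> East
  L (left (90° counter-clockwise)) -> North
  L (left (90° counter-clockwise)) -> West
  R (right (90° clockwise)) -> North
  R (right (90° clockwise)) -> East
  R (right (90° clockwise)) -> South
  U (U-turn (180°)) -> North
  L (left (90° counter-clockwise)) -> West
Final: West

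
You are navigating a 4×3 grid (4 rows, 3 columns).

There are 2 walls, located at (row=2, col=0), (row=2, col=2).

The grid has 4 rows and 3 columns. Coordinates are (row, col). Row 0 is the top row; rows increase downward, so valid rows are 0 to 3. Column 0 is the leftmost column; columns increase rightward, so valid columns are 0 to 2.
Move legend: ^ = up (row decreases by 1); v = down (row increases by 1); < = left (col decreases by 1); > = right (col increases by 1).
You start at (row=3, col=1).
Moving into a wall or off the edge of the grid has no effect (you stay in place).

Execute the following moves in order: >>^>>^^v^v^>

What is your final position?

Answer: Final position: (row=3, col=2)

Derivation:
Start: (row=3, col=1)
  > (right): (row=3, col=1) -> (row=3, col=2)
  > (right): blocked, stay at (row=3, col=2)
  ^ (up): blocked, stay at (row=3, col=2)
  > (right): blocked, stay at (row=3, col=2)
  > (right): blocked, stay at (row=3, col=2)
  ^ (up): blocked, stay at (row=3, col=2)
  ^ (up): blocked, stay at (row=3, col=2)
  v (down): blocked, stay at (row=3, col=2)
  ^ (up): blocked, stay at (row=3, col=2)
  v (down): blocked, stay at (row=3, col=2)
  ^ (up): blocked, stay at (row=3, col=2)
  > (right): blocked, stay at (row=3, col=2)
Final: (row=3, col=2)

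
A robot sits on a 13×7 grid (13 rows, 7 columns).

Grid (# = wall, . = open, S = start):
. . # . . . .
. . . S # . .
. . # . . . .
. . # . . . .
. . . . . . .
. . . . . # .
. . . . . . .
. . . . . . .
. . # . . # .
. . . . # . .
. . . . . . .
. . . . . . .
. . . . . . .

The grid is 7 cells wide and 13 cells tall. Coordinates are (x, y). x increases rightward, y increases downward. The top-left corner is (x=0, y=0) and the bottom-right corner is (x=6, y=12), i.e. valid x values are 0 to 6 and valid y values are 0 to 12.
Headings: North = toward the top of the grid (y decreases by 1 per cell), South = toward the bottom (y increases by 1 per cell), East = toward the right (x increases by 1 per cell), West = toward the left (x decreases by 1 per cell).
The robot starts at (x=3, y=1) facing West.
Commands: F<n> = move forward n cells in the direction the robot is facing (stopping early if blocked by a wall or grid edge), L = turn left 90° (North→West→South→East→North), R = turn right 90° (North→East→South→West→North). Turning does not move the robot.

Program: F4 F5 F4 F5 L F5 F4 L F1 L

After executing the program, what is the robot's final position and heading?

Answer: Final position: (x=1, y=10), facing North

Derivation:
Start: (x=3, y=1), facing West
  F4: move forward 3/4 (blocked), now at (x=0, y=1)
  F5: move forward 0/5 (blocked), now at (x=0, y=1)
  F4: move forward 0/4 (blocked), now at (x=0, y=1)
  F5: move forward 0/5 (blocked), now at (x=0, y=1)
  L: turn left, now facing South
  F5: move forward 5, now at (x=0, y=6)
  F4: move forward 4, now at (x=0, y=10)
  L: turn left, now facing East
  F1: move forward 1, now at (x=1, y=10)
  L: turn left, now facing North
Final: (x=1, y=10), facing North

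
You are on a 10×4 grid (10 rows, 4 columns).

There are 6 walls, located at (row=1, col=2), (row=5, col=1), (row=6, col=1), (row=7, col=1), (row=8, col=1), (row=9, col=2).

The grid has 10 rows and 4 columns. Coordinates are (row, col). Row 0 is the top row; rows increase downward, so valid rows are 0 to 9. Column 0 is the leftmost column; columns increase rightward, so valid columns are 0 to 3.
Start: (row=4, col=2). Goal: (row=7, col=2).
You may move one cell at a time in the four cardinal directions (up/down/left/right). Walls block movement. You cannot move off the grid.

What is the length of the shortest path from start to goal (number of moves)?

BFS from (row=4, col=2) until reaching (row=7, col=2):
  Distance 0: (row=4, col=2)
  Distance 1: (row=3, col=2), (row=4, col=1), (row=4, col=3), (row=5, col=2)
  Distance 2: (row=2, col=2), (row=3, col=1), (row=3, col=3), (row=4, col=0), (row=5, col=3), (row=6, col=2)
  Distance 3: (row=2, col=1), (row=2, col=3), (row=3, col=0), (row=5, col=0), (row=6, col=3), (row=7, col=2)  <- goal reached here
One shortest path (3 moves): (row=4, col=2) -> (row=5, col=2) -> (row=6, col=2) -> (row=7, col=2)

Answer: Shortest path length: 3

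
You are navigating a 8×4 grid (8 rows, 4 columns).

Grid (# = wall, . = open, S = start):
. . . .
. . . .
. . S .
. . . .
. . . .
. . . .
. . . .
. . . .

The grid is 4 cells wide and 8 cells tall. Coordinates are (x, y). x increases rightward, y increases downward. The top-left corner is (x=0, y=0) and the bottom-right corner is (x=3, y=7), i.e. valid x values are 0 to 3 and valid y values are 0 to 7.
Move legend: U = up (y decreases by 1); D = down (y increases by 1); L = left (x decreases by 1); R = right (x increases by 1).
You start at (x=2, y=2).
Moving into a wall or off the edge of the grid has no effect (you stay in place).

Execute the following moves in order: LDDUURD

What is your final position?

Answer: Final position: (x=2, y=3)

Derivation:
Start: (x=2, y=2)
  L (left): (x=2, y=2) -> (x=1, y=2)
  D (down): (x=1, y=2) -> (x=1, y=3)
  D (down): (x=1, y=3) -> (x=1, y=4)
  U (up): (x=1, y=4) -> (x=1, y=3)
  U (up): (x=1, y=3) -> (x=1, y=2)
  R (right): (x=1, y=2) -> (x=2, y=2)
  D (down): (x=2, y=2) -> (x=2, y=3)
Final: (x=2, y=3)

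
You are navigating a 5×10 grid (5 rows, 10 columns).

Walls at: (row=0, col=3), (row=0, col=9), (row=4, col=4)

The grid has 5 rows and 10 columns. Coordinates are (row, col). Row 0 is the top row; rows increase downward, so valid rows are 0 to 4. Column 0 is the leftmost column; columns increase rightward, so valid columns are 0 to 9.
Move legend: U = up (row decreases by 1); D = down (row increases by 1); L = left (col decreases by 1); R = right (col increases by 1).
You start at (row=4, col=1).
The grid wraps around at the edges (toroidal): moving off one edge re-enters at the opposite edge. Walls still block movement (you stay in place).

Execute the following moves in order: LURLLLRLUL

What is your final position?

Answer: Final position: (row=2, col=7)

Derivation:
Start: (row=4, col=1)
  L (left): (row=4, col=1) -> (row=4, col=0)
  U (up): (row=4, col=0) -> (row=3, col=0)
  R (right): (row=3, col=0) -> (row=3, col=1)
  L (left): (row=3, col=1) -> (row=3, col=0)
  L (left): (row=3, col=0) -> (row=3, col=9)
  L (left): (row=3, col=9) -> (row=3, col=8)
  R (right): (row=3, col=8) -> (row=3, col=9)
  L (left): (row=3, col=9) -> (row=3, col=8)
  U (up): (row=3, col=8) -> (row=2, col=8)
  L (left): (row=2, col=8) -> (row=2, col=7)
Final: (row=2, col=7)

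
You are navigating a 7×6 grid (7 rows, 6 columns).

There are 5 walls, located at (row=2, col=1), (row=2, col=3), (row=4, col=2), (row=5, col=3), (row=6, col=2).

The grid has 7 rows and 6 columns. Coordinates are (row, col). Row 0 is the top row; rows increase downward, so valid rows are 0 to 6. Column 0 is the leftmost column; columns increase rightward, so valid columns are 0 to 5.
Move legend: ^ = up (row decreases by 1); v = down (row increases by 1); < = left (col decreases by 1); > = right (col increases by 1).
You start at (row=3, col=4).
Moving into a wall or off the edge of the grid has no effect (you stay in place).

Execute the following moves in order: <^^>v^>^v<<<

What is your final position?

Answer: Final position: (row=3, col=2)

Derivation:
Start: (row=3, col=4)
  < (left): (row=3, col=4) -> (row=3, col=3)
  ^ (up): blocked, stay at (row=3, col=3)
  ^ (up): blocked, stay at (row=3, col=3)
  > (right): (row=3, col=3) -> (row=3, col=4)
  v (down): (row=3, col=4) -> (row=4, col=4)
  ^ (up): (row=4, col=4) -> (row=3, col=4)
  > (right): (row=3, col=4) -> (row=3, col=5)
  ^ (up): (row=3, col=5) -> (row=2, col=5)
  v (down): (row=2, col=5) -> (row=3, col=5)
  < (left): (row=3, col=5) -> (row=3, col=4)
  < (left): (row=3, col=4) -> (row=3, col=3)
  < (left): (row=3, col=3) -> (row=3, col=2)
Final: (row=3, col=2)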